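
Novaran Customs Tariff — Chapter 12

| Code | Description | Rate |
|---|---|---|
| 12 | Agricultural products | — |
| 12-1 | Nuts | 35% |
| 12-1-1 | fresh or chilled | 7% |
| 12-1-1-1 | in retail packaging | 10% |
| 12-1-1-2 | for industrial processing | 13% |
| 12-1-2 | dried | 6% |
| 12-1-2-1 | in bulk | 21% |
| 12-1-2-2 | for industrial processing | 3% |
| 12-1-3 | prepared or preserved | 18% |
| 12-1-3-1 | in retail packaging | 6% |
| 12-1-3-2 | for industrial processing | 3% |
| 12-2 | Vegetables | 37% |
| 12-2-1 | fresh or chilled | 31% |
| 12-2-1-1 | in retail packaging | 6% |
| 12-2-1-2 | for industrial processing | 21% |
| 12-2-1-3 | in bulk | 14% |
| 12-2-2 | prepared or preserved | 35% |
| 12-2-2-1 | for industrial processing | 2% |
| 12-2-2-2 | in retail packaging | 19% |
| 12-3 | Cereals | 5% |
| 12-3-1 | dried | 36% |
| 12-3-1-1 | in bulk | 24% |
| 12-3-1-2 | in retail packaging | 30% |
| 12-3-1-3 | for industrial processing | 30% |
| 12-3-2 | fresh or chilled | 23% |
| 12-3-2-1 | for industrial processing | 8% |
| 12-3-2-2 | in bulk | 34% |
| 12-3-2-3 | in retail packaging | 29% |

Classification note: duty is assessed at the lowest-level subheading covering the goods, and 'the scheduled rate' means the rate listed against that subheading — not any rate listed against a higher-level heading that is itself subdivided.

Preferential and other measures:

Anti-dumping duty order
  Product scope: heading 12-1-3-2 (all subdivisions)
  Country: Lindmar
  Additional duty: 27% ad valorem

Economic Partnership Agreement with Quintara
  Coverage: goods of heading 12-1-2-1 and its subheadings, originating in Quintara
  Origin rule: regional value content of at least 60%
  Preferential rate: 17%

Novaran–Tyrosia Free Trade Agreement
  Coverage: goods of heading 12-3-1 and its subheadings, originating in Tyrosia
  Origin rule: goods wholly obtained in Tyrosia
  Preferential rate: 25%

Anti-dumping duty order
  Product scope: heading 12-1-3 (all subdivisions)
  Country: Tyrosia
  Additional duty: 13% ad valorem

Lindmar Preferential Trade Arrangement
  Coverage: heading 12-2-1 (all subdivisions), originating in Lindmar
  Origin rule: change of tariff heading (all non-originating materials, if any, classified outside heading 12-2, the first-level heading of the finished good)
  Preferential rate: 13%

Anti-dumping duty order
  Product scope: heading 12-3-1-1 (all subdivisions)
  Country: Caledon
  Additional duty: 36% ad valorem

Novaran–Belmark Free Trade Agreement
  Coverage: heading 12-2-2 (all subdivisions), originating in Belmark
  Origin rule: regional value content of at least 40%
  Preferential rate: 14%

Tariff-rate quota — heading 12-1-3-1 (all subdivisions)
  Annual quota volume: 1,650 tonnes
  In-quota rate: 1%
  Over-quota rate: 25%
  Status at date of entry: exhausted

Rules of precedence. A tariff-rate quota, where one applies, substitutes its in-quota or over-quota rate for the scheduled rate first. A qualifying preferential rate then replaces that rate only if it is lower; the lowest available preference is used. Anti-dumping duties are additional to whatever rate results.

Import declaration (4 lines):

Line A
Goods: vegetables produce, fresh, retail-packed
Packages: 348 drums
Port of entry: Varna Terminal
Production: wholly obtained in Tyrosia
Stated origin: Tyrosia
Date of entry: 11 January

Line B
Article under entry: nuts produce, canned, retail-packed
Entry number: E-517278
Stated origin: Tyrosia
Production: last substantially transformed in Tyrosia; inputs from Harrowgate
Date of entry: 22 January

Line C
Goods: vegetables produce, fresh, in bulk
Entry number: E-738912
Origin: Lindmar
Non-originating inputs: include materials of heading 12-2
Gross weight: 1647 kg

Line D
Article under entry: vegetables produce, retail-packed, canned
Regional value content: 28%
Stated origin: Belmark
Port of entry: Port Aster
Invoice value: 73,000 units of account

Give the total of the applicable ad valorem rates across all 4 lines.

77%

Line A: vegetables → 12-2; fresh → 12-2-1; retail-packed → 12-2-1-1. Scheduled 6%. Tyrosia agreement on 12-3-1: 12-2-1-1 not covered. → 6%.
Line B: nuts → 12-1; canned → 12-1-3; retail-packed → 12-1-3-1. Scheduled 6%. quota on 12-1-3-1 exhausted → over-quota 25%; Tyrosia agreement on 12-3-1: 12-1-3-1 not covered; anti-dumping (Tyrosia, 12-1-3): +13%; total 25% + 13% = 38%. → 38%.
Line C: vegetables → 12-2; fresh → 12-2-1; in bulk → 12-2-1-3. Scheduled 14%. Lindmar agreement on 12-2-1: CTH not met. → 14%.
Line D: vegetables → 12-2; canned → 12-2-2; retail-packed → 12-2-2-2. Scheduled 19%. Belmark agreement on 12-2-2: RVC < 40%. → 19%.
Sum: 6% + 38% + 14% + 19% = 77%.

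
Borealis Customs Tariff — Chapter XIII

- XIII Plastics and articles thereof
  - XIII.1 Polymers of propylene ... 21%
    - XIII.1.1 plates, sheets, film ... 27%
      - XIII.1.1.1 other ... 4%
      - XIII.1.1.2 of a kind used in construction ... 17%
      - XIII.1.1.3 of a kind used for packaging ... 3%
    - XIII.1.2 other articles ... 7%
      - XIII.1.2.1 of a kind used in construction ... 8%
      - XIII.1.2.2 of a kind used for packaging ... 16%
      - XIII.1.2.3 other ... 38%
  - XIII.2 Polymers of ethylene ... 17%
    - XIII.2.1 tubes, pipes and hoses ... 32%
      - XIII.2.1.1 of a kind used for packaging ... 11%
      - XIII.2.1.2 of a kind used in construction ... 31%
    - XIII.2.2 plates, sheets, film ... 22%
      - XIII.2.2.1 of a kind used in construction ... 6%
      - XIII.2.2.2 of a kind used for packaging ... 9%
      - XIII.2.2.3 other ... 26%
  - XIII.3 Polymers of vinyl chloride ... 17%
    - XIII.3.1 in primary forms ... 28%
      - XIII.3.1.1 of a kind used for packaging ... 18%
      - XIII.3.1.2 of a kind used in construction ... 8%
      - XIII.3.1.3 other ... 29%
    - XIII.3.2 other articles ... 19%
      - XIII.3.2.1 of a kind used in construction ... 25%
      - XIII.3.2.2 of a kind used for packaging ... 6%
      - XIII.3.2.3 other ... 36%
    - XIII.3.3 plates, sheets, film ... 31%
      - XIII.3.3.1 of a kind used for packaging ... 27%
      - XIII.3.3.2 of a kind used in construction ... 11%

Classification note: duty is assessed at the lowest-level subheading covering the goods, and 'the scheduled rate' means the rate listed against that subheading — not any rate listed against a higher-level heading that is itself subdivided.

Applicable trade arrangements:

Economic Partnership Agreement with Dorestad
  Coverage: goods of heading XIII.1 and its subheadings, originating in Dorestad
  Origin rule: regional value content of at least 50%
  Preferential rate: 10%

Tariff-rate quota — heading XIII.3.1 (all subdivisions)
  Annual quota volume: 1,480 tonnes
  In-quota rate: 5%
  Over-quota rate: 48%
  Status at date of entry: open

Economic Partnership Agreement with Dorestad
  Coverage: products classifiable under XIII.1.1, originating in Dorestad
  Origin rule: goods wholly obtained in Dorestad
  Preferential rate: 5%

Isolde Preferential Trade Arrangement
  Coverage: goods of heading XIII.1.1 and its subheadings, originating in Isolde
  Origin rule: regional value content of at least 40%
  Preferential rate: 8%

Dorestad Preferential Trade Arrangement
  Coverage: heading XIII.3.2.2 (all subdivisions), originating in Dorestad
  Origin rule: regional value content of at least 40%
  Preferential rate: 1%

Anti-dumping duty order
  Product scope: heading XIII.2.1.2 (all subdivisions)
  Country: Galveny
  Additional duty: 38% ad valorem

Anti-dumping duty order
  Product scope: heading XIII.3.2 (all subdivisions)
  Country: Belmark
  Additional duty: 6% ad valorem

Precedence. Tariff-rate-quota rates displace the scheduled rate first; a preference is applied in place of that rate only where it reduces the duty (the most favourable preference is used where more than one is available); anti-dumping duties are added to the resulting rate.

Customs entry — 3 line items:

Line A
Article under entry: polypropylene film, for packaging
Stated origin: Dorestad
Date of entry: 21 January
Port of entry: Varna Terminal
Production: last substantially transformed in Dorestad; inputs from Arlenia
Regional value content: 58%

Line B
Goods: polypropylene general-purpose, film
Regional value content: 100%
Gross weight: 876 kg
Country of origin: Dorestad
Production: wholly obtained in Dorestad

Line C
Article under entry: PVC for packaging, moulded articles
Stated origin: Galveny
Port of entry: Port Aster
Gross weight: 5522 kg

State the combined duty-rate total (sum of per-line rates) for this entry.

13%

Line A: polypropylene → XIII.1; film → XIII.1.1; for packaging → XIII.1.1.3. Scheduled 3%. Dorestad agreement on XIII.1: RVC ≥ 50% → 10% available; Dorestad agreement on XIII.1.1: not wholly obtained; Dorestad agreement on XIII.3.2.2: XIII.1.1.3 not covered; preference 10% not lower than 3% → no reduction. → 3%.
Line B: polypropylene → XIII.1; film → XIII.1.1; general-purpose → XIII.1.1.1. Scheduled 4%. Dorestad agreement on XIII.1: RVC ≥ 50% → 10% available; Dorestad agreement on XIII.1.1: wholly obtained → 5% available; Dorestad agreement on XIII.3.2.2: XIII.1.1.1 not covered; preference 5% not lower than 4% → no reduction. → 4%.
Line C: PVC → XIII.3; moulded articles → XIII.3.2; for packaging → XIII.3.2.2. Scheduled 6%. No special measure applies. → 6%.
Sum: 3% + 4% + 6% = 13%.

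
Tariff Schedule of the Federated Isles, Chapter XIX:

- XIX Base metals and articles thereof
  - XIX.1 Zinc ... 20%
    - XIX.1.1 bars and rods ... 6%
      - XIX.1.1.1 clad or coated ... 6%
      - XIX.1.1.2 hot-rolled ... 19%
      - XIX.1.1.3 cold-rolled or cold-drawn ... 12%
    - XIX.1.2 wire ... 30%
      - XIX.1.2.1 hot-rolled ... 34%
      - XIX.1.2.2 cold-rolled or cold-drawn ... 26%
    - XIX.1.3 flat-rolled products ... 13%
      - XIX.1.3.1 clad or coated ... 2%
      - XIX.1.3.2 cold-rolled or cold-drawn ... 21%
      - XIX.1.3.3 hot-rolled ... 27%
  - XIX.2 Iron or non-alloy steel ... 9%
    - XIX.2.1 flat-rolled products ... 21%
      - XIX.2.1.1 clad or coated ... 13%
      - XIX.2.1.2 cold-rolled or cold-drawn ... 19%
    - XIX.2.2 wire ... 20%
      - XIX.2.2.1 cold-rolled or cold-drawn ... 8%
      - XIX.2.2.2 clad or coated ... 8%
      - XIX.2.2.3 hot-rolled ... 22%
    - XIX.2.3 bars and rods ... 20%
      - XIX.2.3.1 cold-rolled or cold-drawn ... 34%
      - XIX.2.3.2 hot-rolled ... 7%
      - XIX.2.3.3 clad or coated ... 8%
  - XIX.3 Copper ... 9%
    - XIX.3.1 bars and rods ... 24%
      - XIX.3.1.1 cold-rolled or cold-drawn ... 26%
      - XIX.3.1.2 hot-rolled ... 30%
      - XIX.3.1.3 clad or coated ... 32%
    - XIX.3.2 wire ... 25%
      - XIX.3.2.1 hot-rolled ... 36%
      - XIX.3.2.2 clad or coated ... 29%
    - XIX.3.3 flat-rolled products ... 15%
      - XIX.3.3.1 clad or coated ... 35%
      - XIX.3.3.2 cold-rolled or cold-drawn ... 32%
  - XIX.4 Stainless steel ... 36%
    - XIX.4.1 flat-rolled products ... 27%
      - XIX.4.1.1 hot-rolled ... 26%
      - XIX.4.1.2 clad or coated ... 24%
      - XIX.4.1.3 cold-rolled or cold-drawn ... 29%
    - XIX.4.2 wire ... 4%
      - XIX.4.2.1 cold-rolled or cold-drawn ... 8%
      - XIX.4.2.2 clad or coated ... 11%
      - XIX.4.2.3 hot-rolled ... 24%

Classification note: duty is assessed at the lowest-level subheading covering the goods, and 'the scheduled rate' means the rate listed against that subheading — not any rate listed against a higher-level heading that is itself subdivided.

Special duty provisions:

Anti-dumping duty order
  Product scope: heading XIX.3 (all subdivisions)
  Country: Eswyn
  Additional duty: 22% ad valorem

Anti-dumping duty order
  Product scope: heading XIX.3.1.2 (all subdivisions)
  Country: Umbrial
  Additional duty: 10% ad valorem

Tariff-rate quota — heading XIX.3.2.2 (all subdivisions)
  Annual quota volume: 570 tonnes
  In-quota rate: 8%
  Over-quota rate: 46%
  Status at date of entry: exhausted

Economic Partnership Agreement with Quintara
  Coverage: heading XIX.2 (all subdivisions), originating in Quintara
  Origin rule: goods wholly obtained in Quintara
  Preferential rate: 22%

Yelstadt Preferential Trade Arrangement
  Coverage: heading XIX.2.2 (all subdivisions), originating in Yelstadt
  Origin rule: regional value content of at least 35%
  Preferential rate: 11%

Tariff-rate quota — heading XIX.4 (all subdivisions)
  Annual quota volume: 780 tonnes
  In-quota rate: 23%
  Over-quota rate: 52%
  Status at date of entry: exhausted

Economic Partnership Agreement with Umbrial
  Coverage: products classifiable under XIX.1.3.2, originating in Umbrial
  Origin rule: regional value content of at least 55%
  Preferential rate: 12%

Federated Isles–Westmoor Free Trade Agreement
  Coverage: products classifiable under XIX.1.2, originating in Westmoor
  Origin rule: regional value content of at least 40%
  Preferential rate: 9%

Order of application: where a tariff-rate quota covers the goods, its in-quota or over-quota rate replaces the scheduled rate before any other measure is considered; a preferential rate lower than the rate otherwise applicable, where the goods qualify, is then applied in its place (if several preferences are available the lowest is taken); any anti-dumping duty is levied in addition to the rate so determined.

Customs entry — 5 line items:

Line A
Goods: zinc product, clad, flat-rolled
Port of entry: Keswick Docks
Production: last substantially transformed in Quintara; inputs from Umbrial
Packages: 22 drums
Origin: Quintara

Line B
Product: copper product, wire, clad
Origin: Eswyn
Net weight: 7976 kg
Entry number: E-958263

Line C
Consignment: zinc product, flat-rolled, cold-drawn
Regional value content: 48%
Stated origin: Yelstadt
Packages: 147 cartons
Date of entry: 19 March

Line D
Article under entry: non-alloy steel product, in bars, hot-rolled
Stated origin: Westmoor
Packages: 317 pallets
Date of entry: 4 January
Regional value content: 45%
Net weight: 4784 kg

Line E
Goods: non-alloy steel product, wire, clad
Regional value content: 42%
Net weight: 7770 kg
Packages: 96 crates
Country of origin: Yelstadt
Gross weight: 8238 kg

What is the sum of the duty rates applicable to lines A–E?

106%

Line A: zinc → XIX.1; flat-rolled → XIX.1.3; clad → XIX.1.3.1. Scheduled 2%. Quintara agreement on XIX.2: XIX.1.3.1 not covered. → 2%.
Line B: copper → XIX.3; wire → XIX.3.2; clad → XIX.3.2.2. Scheduled 29%. quota on XIX.3.2.2 exhausted → over-quota 46%; anti-dumping (Eswyn, XIX.3): +22%; total 46% + 22% = 68%. → 68%.
Line C: zinc → XIX.1; flat-rolled → XIX.1.3; cold-drawn → XIX.1.3.2. Scheduled 21%. Yelstadt agreement on XIX.2.2: XIX.1.3.2 not covered. → 21%.
Line D: non-alloy steel → XIX.2; in bars → XIX.2.3; hot-rolled → XIX.2.3.2. Scheduled 7%. Westmoor agreement on XIX.1.2: XIX.2.3.2 not covered. → 7%.
Line E: non-alloy steel → XIX.2; wire → XIX.2.2; clad → XIX.2.2.2. Scheduled 8%. Yelstadt agreement on XIX.2.2: RVC ≥ 35% → 11% available; preference 11% not lower than 8% → no reduction. → 8%.
Sum: 2% + 68% + 21% + 7% + 8% = 106%.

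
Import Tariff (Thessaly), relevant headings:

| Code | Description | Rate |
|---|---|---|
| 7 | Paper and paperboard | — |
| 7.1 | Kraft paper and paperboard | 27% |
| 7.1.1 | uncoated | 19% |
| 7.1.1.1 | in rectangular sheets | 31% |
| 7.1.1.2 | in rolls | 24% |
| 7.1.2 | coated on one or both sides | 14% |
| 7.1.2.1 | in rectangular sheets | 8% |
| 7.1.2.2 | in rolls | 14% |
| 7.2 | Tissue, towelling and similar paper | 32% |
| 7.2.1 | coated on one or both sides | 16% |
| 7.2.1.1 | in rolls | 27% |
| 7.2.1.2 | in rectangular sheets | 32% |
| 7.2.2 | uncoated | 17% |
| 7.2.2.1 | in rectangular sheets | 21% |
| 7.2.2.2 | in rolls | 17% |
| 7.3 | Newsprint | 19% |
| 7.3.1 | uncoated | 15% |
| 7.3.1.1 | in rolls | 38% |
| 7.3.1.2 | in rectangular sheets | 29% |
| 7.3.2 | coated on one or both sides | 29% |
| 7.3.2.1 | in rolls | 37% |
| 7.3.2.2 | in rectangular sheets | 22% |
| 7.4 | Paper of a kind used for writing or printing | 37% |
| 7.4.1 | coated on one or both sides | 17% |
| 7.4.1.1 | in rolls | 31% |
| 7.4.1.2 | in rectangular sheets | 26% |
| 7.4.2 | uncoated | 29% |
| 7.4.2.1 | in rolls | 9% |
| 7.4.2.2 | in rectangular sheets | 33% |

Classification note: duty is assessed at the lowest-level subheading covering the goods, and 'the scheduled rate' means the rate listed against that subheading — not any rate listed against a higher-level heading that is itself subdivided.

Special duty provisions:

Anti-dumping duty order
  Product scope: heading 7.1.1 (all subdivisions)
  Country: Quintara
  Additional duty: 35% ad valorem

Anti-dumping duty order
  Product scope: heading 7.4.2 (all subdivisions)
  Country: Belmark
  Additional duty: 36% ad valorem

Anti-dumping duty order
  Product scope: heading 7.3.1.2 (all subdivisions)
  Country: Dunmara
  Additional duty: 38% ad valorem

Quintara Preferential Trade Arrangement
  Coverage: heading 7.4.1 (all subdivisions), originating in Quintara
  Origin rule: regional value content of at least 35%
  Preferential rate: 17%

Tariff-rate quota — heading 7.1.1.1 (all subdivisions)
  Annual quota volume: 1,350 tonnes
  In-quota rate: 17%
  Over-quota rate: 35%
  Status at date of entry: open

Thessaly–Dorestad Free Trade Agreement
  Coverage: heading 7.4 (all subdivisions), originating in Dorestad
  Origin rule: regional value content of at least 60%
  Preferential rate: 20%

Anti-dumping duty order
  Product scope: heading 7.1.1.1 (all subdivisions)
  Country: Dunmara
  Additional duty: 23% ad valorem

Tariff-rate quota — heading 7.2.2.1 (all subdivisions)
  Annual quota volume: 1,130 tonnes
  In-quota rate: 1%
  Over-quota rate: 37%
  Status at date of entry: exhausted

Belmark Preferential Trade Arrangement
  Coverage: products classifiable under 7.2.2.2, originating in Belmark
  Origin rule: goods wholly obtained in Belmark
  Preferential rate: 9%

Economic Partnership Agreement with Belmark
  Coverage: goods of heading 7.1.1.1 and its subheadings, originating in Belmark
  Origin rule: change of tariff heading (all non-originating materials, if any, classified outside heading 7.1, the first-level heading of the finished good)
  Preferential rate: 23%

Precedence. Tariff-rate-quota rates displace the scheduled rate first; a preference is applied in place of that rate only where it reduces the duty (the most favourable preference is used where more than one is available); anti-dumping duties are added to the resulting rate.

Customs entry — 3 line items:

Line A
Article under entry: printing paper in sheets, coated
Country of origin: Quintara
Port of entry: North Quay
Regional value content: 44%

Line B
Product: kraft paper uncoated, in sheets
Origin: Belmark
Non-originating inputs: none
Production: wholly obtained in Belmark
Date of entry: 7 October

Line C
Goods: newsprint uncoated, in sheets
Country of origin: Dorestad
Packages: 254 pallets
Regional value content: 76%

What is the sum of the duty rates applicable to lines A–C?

Line A: printing paper → 7.4; coated → 7.4.1; in sheets → 7.4.1.2. Scheduled 26%. Quintara agreement on 7.4.1: RVC ≥ 35% → 17% available; preferential 17%. → 17%.
Line B: kraft paper → 7.1; uncoated → 7.1.1; in sheets → 7.1.1.1. Scheduled 31%. quota on 7.1.1.1 open → in-quota 17%; Belmark agreement on 7.2.2.2: 7.1.1.1 not covered; Belmark agreement on 7.1.1.1: CTH met → 23% available; preference 23% not lower than 17% → no reduction. → 17%.
Line C: newsprint → 7.3; uncoated → 7.3.1; in sheets → 7.3.1.2. Scheduled 29%. Dorestad agreement on 7.4: 7.3.1.2 not covered. → 29%.
Sum: 17% + 17% + 29% = 63%.

63%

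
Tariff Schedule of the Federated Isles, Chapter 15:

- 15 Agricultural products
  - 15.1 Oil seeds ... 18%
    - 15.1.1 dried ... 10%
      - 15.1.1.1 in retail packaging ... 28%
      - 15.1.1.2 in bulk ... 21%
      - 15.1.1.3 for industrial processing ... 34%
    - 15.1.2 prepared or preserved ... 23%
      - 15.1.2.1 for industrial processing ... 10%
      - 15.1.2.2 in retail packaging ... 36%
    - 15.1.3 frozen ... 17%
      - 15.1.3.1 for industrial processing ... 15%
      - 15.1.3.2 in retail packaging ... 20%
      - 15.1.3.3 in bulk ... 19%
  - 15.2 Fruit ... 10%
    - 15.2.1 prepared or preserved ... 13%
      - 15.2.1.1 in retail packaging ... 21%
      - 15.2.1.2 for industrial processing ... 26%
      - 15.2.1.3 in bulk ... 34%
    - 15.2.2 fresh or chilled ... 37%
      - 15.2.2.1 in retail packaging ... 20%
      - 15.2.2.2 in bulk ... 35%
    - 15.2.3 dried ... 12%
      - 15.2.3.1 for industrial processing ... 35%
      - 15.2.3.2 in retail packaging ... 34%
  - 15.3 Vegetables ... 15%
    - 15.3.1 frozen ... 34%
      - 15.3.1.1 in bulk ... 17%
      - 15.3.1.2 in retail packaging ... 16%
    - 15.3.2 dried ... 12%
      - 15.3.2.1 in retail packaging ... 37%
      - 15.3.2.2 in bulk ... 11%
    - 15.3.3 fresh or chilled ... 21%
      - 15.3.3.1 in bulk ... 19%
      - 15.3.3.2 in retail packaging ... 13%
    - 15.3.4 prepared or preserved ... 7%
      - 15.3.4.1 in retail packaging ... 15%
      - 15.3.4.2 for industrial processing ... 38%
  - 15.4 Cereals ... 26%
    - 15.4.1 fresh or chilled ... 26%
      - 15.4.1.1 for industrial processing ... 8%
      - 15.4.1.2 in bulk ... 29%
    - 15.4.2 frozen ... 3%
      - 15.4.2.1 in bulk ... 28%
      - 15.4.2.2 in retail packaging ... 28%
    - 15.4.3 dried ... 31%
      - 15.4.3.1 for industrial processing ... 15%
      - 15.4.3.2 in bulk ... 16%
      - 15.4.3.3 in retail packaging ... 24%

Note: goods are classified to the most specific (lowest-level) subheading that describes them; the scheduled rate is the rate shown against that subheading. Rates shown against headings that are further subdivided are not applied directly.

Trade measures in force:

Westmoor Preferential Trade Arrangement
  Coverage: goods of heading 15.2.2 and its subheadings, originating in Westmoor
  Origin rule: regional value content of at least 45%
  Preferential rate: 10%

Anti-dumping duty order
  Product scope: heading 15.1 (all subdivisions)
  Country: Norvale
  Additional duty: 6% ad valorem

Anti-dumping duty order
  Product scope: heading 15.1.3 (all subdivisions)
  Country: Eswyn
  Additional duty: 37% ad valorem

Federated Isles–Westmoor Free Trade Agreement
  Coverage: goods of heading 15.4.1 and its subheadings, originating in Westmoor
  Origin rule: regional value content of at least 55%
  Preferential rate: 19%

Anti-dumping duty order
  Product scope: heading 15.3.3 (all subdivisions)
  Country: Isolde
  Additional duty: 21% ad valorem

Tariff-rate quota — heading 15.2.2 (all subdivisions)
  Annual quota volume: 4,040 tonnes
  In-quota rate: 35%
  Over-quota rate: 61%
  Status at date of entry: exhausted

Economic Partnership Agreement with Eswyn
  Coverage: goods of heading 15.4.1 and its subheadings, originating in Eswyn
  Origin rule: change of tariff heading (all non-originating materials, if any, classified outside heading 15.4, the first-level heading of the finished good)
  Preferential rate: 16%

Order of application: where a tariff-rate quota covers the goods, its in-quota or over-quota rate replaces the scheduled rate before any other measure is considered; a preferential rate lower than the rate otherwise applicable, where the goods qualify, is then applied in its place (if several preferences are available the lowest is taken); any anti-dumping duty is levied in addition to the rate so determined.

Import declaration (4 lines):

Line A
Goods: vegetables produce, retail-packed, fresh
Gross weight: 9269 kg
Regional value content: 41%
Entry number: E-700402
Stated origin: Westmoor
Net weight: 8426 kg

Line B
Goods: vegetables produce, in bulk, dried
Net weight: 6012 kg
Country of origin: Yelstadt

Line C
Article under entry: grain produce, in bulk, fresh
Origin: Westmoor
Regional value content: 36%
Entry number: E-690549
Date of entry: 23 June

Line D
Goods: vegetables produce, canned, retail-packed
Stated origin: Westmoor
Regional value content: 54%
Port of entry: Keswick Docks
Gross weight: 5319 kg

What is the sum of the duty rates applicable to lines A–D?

68%

Line A: vegetables → 15.3; fresh → 15.3.3; retail-packed → 15.3.3.2. Scheduled 13%. Westmoor agreement on 15.2.2: 15.3.3.2 not covered; Westmoor agreement on 15.4.1: 15.3.3.2 not covered. → 13%.
Line B: vegetables → 15.3; dried → 15.3.2; in bulk → 15.3.2.2. Scheduled 11%. No special measure applies. → 11%.
Line C: grain → 15.4; fresh → 15.4.1; in bulk → 15.4.1.2. Scheduled 29%. Westmoor agreement on 15.2.2: 15.4.1.2 not covered; Westmoor agreement on 15.4.1: RVC < 55%. → 29%.
Line D: vegetables → 15.3; canned → 15.3.4; retail-packed → 15.3.4.1. Scheduled 15%. Westmoor agreement on 15.2.2: 15.3.4.1 not covered; Westmoor agreement on 15.4.1: 15.3.4.1 not covered. → 15%.
Sum: 13% + 11% + 29% + 15% = 68%.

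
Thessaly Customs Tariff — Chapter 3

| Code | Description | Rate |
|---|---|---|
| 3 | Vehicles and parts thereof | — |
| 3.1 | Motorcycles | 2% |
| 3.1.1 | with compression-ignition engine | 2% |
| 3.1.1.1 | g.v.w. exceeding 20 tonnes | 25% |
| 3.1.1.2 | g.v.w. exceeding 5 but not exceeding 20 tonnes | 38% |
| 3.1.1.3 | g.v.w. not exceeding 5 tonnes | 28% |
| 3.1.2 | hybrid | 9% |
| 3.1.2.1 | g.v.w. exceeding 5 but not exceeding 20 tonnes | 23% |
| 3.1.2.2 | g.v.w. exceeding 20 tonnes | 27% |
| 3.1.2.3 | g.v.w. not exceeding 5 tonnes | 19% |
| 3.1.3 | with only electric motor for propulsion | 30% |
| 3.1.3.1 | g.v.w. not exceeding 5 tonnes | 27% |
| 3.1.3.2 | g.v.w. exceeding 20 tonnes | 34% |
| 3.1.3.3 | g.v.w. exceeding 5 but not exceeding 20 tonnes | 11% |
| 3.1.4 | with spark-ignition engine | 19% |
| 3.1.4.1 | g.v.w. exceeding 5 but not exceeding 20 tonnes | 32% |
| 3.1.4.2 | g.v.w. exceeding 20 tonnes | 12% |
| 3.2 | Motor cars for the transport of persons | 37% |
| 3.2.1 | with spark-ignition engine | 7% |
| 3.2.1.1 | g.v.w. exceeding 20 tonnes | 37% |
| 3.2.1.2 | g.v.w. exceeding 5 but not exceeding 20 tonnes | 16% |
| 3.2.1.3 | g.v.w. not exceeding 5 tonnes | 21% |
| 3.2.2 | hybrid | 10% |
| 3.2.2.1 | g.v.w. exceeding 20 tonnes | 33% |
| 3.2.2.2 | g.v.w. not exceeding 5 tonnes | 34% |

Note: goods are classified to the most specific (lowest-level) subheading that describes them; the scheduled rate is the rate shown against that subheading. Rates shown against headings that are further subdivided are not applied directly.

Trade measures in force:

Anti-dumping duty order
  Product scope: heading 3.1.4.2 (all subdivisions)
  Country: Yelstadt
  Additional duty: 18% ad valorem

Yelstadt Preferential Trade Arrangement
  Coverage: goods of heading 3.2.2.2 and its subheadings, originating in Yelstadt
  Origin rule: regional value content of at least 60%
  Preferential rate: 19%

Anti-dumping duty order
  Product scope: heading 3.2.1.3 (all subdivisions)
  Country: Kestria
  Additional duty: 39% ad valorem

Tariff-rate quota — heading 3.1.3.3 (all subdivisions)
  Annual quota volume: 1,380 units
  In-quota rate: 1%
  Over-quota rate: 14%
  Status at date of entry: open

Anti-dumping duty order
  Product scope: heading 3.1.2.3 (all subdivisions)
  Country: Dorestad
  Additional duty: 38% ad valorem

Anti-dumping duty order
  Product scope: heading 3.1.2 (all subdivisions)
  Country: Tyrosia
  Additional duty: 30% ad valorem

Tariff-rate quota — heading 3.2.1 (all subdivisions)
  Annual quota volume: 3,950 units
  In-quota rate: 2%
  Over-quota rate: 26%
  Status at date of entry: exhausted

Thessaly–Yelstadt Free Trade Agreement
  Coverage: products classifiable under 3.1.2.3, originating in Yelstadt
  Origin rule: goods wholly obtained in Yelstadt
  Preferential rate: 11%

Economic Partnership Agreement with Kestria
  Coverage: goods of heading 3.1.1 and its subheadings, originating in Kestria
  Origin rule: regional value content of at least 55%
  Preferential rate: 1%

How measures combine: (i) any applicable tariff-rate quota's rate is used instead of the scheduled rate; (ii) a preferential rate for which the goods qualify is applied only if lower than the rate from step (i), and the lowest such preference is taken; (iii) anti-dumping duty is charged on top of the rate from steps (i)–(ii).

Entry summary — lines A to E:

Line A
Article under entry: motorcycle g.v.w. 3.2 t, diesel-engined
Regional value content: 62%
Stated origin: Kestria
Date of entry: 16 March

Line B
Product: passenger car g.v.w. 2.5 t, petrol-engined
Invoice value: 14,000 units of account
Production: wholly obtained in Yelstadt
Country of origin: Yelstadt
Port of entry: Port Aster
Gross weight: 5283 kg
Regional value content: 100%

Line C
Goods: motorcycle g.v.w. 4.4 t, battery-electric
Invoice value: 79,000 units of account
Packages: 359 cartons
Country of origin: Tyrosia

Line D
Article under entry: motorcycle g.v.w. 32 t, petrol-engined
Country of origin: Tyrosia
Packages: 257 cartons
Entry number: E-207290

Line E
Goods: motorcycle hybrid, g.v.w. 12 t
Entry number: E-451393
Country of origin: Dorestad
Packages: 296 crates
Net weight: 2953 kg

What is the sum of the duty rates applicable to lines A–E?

Line A: motorcycle → 3.1; diesel-engined → 3.1.1; g.v.w. 3.2 t → 3.1.1.3. Scheduled 28%. Kestria agreement on 3.1.1: RVC ≥ 55% → 1% available; preferential 1%. → 1%.
Line B: passenger car → 3.2; petrol-engined → 3.2.1; g.v.w. 2.5 t → 3.2.1.3. Scheduled 21%. quota on 3.2.1 exhausted → over-quota 26%; Yelstadt agreement on 3.2.2.2: 3.2.1.3 not covered; Yelstadt agreement on 3.1.2.3: 3.2.1.3 not covered. → 26%.
Line C: motorcycle → 3.1; battery-electric → 3.1.3; g.v.w. 4.4 t → 3.1.3.1. Scheduled 27%. No special measure applies. → 27%.
Line D: motorcycle → 3.1; petrol-engined → 3.1.4; g.v.w. 32 t → 3.1.4.2. Scheduled 12%. No special measure applies. → 12%.
Line E: motorcycle → 3.1; hybrid → 3.1.2; g.v.w. 12 t → 3.1.2.1. Scheduled 23%. No special measure applies. → 23%.
Sum: 1% + 26% + 27% + 12% + 23% = 89%.

89%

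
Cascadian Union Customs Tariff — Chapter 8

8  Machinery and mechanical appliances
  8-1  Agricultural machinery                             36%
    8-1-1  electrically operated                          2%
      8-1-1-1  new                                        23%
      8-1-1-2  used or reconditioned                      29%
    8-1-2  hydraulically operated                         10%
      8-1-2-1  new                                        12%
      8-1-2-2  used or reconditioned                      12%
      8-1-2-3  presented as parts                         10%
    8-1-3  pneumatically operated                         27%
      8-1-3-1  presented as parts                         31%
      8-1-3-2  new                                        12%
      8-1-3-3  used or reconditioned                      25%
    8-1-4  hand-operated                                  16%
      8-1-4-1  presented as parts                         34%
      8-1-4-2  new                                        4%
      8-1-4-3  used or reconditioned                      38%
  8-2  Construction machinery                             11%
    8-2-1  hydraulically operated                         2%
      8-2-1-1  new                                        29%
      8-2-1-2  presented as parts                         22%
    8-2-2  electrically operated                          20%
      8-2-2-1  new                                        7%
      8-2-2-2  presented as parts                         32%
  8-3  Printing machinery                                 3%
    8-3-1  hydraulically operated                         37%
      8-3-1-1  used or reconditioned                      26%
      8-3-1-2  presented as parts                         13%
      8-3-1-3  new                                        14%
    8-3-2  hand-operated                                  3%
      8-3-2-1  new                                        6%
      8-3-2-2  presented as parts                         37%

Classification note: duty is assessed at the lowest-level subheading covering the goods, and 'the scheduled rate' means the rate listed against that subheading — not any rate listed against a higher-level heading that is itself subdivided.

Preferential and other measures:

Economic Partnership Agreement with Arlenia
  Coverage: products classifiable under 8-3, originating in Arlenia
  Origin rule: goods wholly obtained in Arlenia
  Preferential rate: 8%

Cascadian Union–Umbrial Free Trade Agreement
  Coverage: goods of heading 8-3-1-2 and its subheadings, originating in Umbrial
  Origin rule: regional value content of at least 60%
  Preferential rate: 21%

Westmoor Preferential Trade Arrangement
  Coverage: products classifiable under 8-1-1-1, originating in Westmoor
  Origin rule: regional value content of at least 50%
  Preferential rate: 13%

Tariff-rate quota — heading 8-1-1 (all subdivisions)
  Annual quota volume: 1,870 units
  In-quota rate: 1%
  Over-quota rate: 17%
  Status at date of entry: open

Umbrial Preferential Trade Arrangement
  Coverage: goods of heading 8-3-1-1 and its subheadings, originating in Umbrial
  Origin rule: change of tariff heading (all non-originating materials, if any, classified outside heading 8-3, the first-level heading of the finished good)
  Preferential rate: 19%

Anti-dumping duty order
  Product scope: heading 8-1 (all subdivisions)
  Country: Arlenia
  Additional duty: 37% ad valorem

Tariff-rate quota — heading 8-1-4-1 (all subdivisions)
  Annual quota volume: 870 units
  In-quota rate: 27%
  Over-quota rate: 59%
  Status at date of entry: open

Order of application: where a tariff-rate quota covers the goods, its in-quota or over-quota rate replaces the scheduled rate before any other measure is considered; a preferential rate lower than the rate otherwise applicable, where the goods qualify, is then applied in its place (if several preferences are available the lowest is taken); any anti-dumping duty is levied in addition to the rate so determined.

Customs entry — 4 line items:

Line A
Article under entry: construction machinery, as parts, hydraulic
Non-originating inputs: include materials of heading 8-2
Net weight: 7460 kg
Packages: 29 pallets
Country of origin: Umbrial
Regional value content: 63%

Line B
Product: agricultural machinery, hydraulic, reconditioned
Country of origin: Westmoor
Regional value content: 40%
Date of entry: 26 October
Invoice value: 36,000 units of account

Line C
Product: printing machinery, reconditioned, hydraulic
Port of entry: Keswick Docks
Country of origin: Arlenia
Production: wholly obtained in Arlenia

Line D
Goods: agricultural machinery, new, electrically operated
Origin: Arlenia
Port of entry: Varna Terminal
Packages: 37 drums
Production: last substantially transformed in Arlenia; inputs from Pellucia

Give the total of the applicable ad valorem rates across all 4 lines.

80%

Line A: construction → 8-2; hydraulic → 8-2-1; as parts → 8-2-1-2. Scheduled 22%. Umbrial agreement on 8-3-1-2: 8-2-1-2 not covered; Umbrial agreement on 8-3-1-1: 8-2-1-2 not covered. → 22%.
Line B: agricultural → 8-1; hydraulic → 8-1-2; reconditioned → 8-1-2-2. Scheduled 12%. Westmoor agreement on 8-1-1-1: 8-1-2-2 not covered. → 12%.
Line C: printing → 8-3; hydraulic → 8-3-1; reconditioned → 8-3-1-1. Scheduled 26%. Arlenia agreement on 8-3: wholly obtained → 8% available; preferential 8%. → 8%.
Line D: agricultural → 8-1; electrically operated → 8-1-1; new → 8-1-1-1. Scheduled 23%. quota on 8-1-1 open → in-quota 1%; Arlenia agreement on 8-3: 8-1-1-1 not covered; anti-dumping (Arlenia, 8-1): +37%; total 1% + 37% = 38%. → 38%.
Sum: 22% + 12% + 8% + 38% = 80%.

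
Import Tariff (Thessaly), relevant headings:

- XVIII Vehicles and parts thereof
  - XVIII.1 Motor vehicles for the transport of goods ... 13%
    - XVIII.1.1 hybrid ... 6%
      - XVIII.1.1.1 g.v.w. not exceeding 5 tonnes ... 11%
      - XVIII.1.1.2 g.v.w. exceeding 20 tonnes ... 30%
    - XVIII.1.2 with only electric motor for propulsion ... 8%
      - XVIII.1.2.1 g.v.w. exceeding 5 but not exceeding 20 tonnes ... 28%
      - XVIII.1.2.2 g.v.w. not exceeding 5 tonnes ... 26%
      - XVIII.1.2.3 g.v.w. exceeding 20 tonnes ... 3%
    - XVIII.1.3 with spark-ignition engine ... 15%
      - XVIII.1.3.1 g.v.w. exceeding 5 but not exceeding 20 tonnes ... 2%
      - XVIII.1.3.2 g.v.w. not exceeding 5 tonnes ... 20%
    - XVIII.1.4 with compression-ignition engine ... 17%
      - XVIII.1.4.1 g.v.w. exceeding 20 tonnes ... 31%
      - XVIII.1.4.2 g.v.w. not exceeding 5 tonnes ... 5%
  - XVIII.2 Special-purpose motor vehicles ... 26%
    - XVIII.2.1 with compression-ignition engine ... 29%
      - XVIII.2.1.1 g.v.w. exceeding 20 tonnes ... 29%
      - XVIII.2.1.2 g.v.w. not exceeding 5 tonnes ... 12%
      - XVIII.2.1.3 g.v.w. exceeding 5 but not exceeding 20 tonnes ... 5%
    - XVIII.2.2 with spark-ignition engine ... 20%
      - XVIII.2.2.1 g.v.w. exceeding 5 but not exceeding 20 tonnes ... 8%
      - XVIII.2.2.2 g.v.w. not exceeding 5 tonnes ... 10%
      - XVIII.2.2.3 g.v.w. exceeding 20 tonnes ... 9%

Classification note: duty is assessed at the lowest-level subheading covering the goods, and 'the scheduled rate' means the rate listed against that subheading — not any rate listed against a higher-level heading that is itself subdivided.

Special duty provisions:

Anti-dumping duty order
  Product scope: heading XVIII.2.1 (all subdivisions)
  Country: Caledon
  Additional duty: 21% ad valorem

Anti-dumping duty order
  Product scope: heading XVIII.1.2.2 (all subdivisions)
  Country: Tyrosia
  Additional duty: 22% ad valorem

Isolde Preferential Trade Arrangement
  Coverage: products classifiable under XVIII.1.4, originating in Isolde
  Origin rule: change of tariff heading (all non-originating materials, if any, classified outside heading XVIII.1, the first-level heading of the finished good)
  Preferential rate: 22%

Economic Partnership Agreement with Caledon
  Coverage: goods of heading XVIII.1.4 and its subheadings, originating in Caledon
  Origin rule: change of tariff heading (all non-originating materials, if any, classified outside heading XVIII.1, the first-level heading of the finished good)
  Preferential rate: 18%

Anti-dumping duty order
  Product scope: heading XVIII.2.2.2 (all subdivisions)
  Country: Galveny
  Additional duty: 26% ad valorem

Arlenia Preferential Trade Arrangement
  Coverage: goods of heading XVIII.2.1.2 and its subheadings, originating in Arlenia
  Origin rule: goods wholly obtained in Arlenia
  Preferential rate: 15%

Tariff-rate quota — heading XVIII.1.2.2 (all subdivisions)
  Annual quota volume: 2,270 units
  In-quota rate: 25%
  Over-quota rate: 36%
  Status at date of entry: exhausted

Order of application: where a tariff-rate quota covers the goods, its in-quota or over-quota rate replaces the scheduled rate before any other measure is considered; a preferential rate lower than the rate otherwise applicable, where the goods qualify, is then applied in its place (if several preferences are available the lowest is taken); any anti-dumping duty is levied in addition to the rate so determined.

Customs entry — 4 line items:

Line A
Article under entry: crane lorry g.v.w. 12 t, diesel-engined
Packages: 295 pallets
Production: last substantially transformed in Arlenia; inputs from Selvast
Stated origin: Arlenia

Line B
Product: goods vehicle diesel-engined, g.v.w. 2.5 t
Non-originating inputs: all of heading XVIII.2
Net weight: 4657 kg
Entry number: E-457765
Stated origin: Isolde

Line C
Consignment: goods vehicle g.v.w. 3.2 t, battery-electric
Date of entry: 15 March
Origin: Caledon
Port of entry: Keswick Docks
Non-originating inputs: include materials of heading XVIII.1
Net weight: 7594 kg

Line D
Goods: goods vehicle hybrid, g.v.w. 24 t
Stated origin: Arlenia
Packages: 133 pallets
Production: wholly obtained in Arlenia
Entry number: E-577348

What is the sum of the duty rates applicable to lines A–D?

76%

Line A: crane lorry → XVIII.2; diesel-engined → XVIII.2.1; g.v.w. 12 t → XVIII.2.1.3. Scheduled 5%. Arlenia agreement on XVIII.2.1.2: XVIII.2.1.3 not covered. → 5%.
Line B: goods vehicle → XVIII.1; diesel-engined → XVIII.1.4; g.v.w. 2.5 t → XVIII.1.4.2. Scheduled 5%. Isolde agreement on XVIII.1.4: CTH met → 22% available; preference 22% not lower than 5% → no reduction. → 5%.
Line C: goods vehicle → XVIII.1; battery-electric → XVIII.1.2; g.v.w. 3.2 t → XVIII.1.2.2. Scheduled 26%. quota on XVIII.1.2.2 exhausted → over-quota 36%; Caledon agreement on XVIII.1.4: XVIII.1.2.2 not covered. → 36%.
Line D: goods vehicle → XVIII.1; hybrid → XVIII.1.1; g.v.w. 24 t → XVIII.1.1.2. Scheduled 30%. Arlenia agreement on XVIII.2.1.2: XVIII.1.1.2 not covered. → 30%.
Sum: 5% + 5% + 36% + 30% = 76%.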